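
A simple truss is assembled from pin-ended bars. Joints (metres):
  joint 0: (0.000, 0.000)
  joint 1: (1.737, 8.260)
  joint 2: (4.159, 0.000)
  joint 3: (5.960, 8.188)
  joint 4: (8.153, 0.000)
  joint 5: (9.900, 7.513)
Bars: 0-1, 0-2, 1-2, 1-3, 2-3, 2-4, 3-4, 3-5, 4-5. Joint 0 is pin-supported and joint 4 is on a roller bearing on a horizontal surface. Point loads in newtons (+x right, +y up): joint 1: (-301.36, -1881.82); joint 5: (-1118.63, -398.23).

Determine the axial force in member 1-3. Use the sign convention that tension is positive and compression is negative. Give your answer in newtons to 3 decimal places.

N=6 nodes, M=9 members, R=3 reactions → 2N=12, M+R=12
member 0 (0-1): L=8.4407, (cx,cy)=(0.2058,0.9786)
member 1 (0-2): L=4.1590, (cx,cy)=(1.0000,0.0000)
member 2 (1-2): L=8.6078, (cx,cy)=(0.2814,-0.9596)
member 3 (1-3): L=4.2236, (cx,cy)=(0.9999,-0.0170)
member 4 (2-3): L=8.3837, (cx,cy)=(0.2148,0.9767)
member 5 (2-4): L=3.9940, (cx,cy)=(1.0000,0.0000)
member 6 (3-4): L=8.4766, (cx,cy)=(0.2587,-0.9660)
member 7 (3-5): L=3.9974, (cx,cy)=(0.9856,-0.1689)
member 8 (4-5): L=7.7134, (cx,cy)=(0.2265,0.9740)
solve A·x = −loads:
  F[0-1] = -2791.4474 N (compression)
  F[0-2] = -845.5393 N (compression)
  F[1-2] = +894.9887 N (tension)
  F[1-3] = -524.9933 N (compression)
  F[2-3] = -879.3596 N (compression)
  F[2-4] = -404.8082 N (compression)
  F[3-4] = +1054.8375 N (tension)
  F[3-5] = -1001.0971 N (compression)
  F[4-5] = -582.4094 N (compression)
  Rx@0 = +1419.9900 N
  Ry@0 = +2731.7000 N
  Ry@4 = -451.6500 N

-524.993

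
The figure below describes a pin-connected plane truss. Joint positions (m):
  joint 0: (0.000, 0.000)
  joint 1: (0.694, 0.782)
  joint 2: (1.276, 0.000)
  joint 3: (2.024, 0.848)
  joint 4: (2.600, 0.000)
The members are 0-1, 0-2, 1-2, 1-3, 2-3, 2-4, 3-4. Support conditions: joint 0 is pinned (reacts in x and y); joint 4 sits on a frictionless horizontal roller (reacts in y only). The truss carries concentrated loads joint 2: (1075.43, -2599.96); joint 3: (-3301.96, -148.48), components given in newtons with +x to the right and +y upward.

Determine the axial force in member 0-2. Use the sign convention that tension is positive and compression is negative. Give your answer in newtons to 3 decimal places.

-66.592

N=5 nodes, M=7 members, R=3 reactions → 2N=10, M+R=10
member 0 (0-1): L=1.0455, (cx,cy)=(0.6638,0.7479)
member 1 (0-2): L=1.2760, (cx,cy)=(1.0000,0.0000)
member 2 (1-2): L=0.9748, (cx,cy)=(0.5970,-0.8022)
member 3 (1-3): L=1.3316, (cx,cy)=(0.9988,0.0496)
member 4 (2-3): L=1.1308, (cx,cy)=(0.6615,0.7499)
member 5 (2-4): L=1.3240, (cx,cy)=(1.0000,0.0000)
member 6 (3-4): L=1.0251, (cx,cy)=(0.5619,-0.8272)
solve A·x = −loads:
  F[0-1] = -3254.0459 N (compression)
  F[0-2] = -66.5920 N (compression)
  F[1-2] = +2796.9818 N (tension)
  F[1-3] = -3834.5648 N (compression)
  F[2-3] = +474.9602 N (tension)
  F[2-4] = +213.7037 N (tension)
  F[3-4] = -380.3349 N (compression)
  Rx@0 = +2226.5300 N
  Ry@0 = +2433.8206 N
  Ry@4 = +314.6194 N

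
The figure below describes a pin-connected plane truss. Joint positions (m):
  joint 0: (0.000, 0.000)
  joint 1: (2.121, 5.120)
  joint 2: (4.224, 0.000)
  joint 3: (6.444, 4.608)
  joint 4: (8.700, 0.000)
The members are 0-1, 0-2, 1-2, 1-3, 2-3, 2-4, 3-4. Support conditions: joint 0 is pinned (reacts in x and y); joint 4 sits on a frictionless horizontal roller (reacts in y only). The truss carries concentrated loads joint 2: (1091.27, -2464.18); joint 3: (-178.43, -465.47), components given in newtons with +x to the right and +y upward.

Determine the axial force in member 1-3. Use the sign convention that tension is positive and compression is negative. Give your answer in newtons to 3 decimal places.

N=5 nodes, M=7 members, R=3 reactions → 2N=10, M+R=10
member 0 (0-1): L=5.5419, (cx,cy)=(0.3827,0.9239)
member 1 (0-2): L=4.2240, (cx,cy)=(1.0000,0.0000)
member 2 (1-2): L=5.5351, (cx,cy)=(0.3799,-0.9250)
member 3 (1-3): L=4.3532, (cx,cy)=(0.9931,-0.1176)
member 4 (2-3): L=5.1149, (cx,cy)=(0.4340,0.9009)
member 5 (2-4): L=4.4760, (cx,cy)=(1.0000,0.0000)
member 6 (3-4): L=5.1306, (cx,cy)=(0.4397,-0.8981)
solve A·x = −loads:
  F[0-1] = -1605.1972 N (compression)
  F[0-2] = +1527.1784 N (tension)
  F[1-2] = +1767.8687 N (tension)
  F[1-3] = -1295.0123 N (compression)
  F[2-3] = +920.0607 N (tension)
  F[2-4] = +708.2627 N (tension)
  F[3-4] = -1610.7370 N (compression)
  Rx@0 = -912.8400 N
  Ry@0 = +1482.9857 N
  Ry@4 = +1446.6643 N

-1295.012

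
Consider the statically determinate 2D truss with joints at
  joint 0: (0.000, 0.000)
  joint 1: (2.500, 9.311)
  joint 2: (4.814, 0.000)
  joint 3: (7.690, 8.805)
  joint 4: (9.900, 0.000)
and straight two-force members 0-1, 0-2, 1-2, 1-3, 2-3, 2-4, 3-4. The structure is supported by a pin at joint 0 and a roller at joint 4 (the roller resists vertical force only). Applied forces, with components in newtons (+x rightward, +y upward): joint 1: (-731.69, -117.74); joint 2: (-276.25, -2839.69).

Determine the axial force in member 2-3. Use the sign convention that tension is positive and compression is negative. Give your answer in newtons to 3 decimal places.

N=5 nodes, M=7 members, R=3 reactions → 2N=10, M+R=10
member 0 (0-1): L=9.6408, (cx,cy)=(0.2593,0.9658)
member 1 (0-2): L=4.8140, (cx,cy)=(1.0000,0.0000)
member 2 (1-2): L=9.5942, (cx,cy)=(0.2412,-0.9705)
member 3 (1-3): L=5.2146, (cx,cy)=(0.9953,-0.0970)
member 4 (2-3): L=9.2628, (cx,cy)=(0.3105,0.9506)
member 5 (2-4): L=5.0860, (cx,cy)=(1.0000,0.0000)
member 6 (3-4): L=9.0781, (cx,cy)=(0.2434,-0.9699)
solve A·x = −loads:
  F[0-1] = -2314.1824 N (compression)
  F[0-2] = -407.8378 N (compression)
  F[1-2] = +2222.3136 N (tension)
  F[1-3] = -406.3218 N (compression)
  F[2-3] = +718.4920 N (tension)
  F[2-4] = +181.3202 N (tension)
  F[3-4] = -744.8169 N (compression)
  Rx@0 = +1007.9400 N
  Ry@0 = +2235.0207 N
  Ry@4 = +722.4093 N

718.492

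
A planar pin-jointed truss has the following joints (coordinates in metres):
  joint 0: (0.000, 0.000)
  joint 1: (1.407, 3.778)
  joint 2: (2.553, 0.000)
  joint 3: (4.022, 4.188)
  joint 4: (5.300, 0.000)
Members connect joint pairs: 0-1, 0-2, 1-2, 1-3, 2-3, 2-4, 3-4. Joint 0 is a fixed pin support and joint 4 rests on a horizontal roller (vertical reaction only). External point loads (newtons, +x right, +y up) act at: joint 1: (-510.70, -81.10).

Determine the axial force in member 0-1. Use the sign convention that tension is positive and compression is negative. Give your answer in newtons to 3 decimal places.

N=5 nodes, M=7 members, R=3 reactions → 2N=10, M+R=10
member 0 (0-1): L=4.0315, (cx,cy)=(0.3490,0.9371)
member 1 (0-2): L=2.5530, (cx,cy)=(1.0000,0.0000)
member 2 (1-2): L=3.9480, (cx,cy)=(0.2903,-0.9569)
member 3 (1-3): L=2.6469, (cx,cy)=(0.9879,0.1549)
member 4 (2-3): L=4.4382, (cx,cy)=(0.3310,0.9436)
member 5 (2-4): L=2.7470, (cx,cy)=(1.0000,0.0000)
member 6 (3-4): L=4.3787, (cx,cy)=(0.2919,-0.9565)
solve A·x = −loads:
  F[0-1] = -452.0358 N (compression)
  F[0-2] = -352.9385 N (compression)
  F[1-2] = +396.8748 N (tension)
  F[1-3] = +240.6402 N (tension)
  F[2-3] = -402.4727 N (compression)
  F[2-4] = -104.5203 N (compression)
  F[3-4] = +358.1053 N (tension)
  Rx@0 = +510.7000 N
  Ry@0 = +423.6126 N
  Ry@4 = -342.5126 N

-452.036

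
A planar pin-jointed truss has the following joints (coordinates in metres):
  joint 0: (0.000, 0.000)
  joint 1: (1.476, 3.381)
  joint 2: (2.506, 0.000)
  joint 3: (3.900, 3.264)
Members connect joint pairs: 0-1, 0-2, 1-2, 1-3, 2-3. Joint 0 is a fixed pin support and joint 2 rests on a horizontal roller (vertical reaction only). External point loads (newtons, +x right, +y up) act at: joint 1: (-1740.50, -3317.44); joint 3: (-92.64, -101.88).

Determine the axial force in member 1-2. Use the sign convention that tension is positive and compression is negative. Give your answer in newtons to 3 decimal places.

481.501

N=4 nodes, M=5 members, R=3 reactions → 2N=8, M+R=8
member 0 (0-1): L=3.6891, (cx,cy)=(0.4001,0.9165)
member 1 (0-2): L=2.5060, (cx,cy)=(1.0000,0.0000)
member 2 (1-2): L=3.5344, (cx,cy)=(0.2914,-0.9566)
member 3 (1-3): L=2.4268, (cx,cy)=(0.9988,-0.0482)
member 4 (2-3): L=3.5492, (cx,cy)=(0.3928,0.9196)
solve A·x = −loads:
  F[0-1] = -4119.8298 N (compression)
  F[0-2] = -184.8229 N (compression)
  F[1-2] = +481.5012 N (tension)
  F[1-3] = -48.1925 N (compression)
  F[2-3] = -113.3089 N (compression)
  Rx@0 = +1833.1400 N
  Ry@0 = +3775.7183 N
  Ry@2 = -356.3983 N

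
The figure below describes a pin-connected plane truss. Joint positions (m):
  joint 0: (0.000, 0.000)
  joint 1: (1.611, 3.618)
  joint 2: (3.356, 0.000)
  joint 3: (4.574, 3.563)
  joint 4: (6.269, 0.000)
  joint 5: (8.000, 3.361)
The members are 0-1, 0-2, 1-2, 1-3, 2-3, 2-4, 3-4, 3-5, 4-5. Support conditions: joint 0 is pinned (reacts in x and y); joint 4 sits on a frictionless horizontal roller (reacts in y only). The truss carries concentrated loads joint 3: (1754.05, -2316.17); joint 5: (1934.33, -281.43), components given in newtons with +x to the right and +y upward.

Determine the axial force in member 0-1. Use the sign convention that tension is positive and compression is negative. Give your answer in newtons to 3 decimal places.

1626.041

N=6 nodes, M=9 members, R=3 reactions → 2N=12, M+R=12
member 0 (0-1): L=3.9605, (cx,cy)=(0.4068,0.9135)
member 1 (0-2): L=3.3560, (cx,cy)=(1.0000,0.0000)
member 2 (1-2): L=4.0168, (cx,cy)=(0.4344,-0.9007)
member 3 (1-3): L=2.9635, (cx,cy)=(0.9998,-0.0186)
member 4 (2-3): L=3.7654, (cx,cy)=(0.3235,0.9462)
member 5 (2-4): L=2.9130, (cx,cy)=(1.0000,0.0000)
member 6 (3-4): L=3.9456, (cx,cy)=(0.4296,-0.9030)
member 7 (3-5): L=3.4319, (cx,cy)=(0.9983,-0.0589)
member 8 (4-5): L=3.7806, (cx,cy)=(0.4579,0.8890)
solve A·x = −loads:
  F[0-1] = +1626.0414 N (tension)
  F[0-2] = +3026.9537 N (tension)
  F[1-2] = -1677.8387 N (compression)
  F[1-3] = +1390.5556 N (tension)
  F[2-3] = +1597.1077 N (tension)
  F[2-4] = +1781.4496 N (tension)
  F[3-4] = -4341.6220 N (compression)
  F[3-5] = +2021.4991 N (tension)
  F[4-5] = -182.7262 N (compression)
  Rx@0 = -3688.3800 N
  Ry@0 = -1485.4379 N
  Ry@4 = +4083.0379 N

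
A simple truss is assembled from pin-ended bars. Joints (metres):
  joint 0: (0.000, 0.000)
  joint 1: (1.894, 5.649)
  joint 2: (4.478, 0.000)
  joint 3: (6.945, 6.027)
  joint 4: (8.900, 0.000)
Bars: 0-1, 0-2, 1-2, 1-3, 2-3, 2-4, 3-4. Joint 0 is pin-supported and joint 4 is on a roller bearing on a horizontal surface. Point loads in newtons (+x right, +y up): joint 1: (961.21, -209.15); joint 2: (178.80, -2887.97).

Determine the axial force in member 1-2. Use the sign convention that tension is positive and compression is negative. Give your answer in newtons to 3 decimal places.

N=5 nodes, M=7 members, R=3 reactions → 2N=10, M+R=10
member 0 (0-1): L=5.9581, (cx,cy)=(0.3179,0.9481)
member 1 (0-2): L=4.4780, (cx,cy)=(1.0000,0.0000)
member 2 (1-2): L=6.2119, (cx,cy)=(0.4160,-0.9094)
member 3 (1-3): L=5.0651, (cx,cy)=(0.9972,0.0746)
member 4 (2-3): L=6.5124, (cx,cy)=(0.3788,0.9255)
member 5 (2-4): L=4.4220, (cx,cy)=(1.0000,0.0000)
member 6 (3-4): L=6.3361, (cx,cy)=(0.3085,-0.9512)
solve A·x = −loads:
  F[0-1] = -1043.5742 N (compression)
  F[0-2] = +1471.7507 N (tension)
  F[1-2] = +726.7694 N (tension)
  F[1-3] = -1599.7279 N (compression)
  F[2-3] = +2406.4096 N (tension)
  F[2-4] = +683.6752 N (tension)
  F[3-4] = -2215.7885 N (compression)
  Rx@0 = -1140.0100 N
  Ry@0 = +989.4419 N
  Ry@4 = +2107.6781 N

726.769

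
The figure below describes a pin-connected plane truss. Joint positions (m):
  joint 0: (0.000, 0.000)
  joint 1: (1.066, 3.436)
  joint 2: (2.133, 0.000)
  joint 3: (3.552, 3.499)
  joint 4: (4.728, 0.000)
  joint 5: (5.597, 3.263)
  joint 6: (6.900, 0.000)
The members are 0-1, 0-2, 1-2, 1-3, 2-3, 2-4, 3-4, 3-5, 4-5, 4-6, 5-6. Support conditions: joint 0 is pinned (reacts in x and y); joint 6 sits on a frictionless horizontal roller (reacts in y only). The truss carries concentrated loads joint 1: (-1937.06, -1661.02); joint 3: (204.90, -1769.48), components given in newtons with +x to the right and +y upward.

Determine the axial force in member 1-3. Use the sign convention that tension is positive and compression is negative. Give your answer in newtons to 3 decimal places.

N=7 nodes, M=11 members, R=3 reactions → 2N=14, M+R=14
member 0 (0-1): L=3.5976, (cx,cy)=(0.2963,0.9551)
member 1 (0-2): L=2.1330, (cx,cy)=(1.0000,0.0000)
member 2 (1-2): L=3.5979, (cx,cy)=(0.2966,-0.9550)
member 3 (1-3): L=2.4868, (cx,cy)=(0.9997,0.0253)
member 4 (2-3): L=3.7758, (cx,cy)=(0.3758,0.9267)
member 5 (2-4): L=2.5950, (cx,cy)=(1.0000,0.0000)
member 6 (3-4): L=3.6913, (cx,cy)=(0.3186,-0.9479)
member 7 (3-5): L=2.0586, (cx,cy)=(0.9934,-0.1146)
member 8 (4-5): L=3.3767, (cx,cy)=(0.2573,0.9663)
member 9 (4-6): L=2.1720, (cx,cy)=(1.0000,0.0000)
member 10 (5-6): L=3.5135, (cx,cy)=(0.3709,-0.9287)
solve A·x = −loads:
  F[0-1] = -3270.5582 N (compression)
  F[0-2] = -763.0551 N (compression)
  F[1-2] = +1545.0888 N (tension)
  F[1-3] = +509.8990 N (tension)
  F[2-3] = -1592.3040 N (compression)
  F[2-4] = +293.5776 N (tension)
  F[3-4] = -299.5608 N (compression)
  F[3-5] = -199.4575 N (compression)
  F[4-5] = +293.8494 N (tension)
  F[4-6] = +122.5205 N (tension)
  F[5-6] = -330.3768 N (compression)
  Rx@0 = +1732.1600 N
  Ry@0 = +3123.6816 N
  Ry@6 = +306.8184 N

509.899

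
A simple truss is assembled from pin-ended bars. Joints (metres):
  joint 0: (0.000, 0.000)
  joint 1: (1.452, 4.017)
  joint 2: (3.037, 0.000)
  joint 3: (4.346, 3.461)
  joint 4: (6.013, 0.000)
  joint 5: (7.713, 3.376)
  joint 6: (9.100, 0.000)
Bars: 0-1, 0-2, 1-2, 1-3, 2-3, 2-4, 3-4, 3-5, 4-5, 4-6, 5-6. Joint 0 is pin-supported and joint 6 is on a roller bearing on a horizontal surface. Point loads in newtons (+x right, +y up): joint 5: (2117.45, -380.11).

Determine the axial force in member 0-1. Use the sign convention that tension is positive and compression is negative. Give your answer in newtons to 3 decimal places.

N=7 nodes, M=11 members, R=3 reactions → 2N=14, M+R=14
member 0 (0-1): L=4.2714, (cx,cy)=(0.3399,0.9404)
member 1 (0-2): L=3.0370, (cx,cy)=(1.0000,0.0000)
member 2 (1-2): L=4.3184, (cx,cy)=(0.3670,-0.9302)
member 3 (1-3): L=2.9469, (cx,cy)=(0.9820,-0.1887)
member 4 (2-3): L=3.7003, (cx,cy)=(0.3538,0.9353)
member 5 (2-4): L=2.9760, (cx,cy)=(1.0000,0.0000)
member 6 (3-4): L=3.8415, (cx,cy)=(0.4339,-0.9009)
member 7 (3-5): L=3.3681, (cx,cy)=(0.9997,-0.0252)
member 8 (4-5): L=3.7799, (cx,cy)=(0.4498,0.8932)
member 9 (4-6): L=3.0870, (cx,cy)=(1.0000,0.0000)
member 10 (5-6): L=3.6498, (cx,cy)=(0.3800,-0.9250)
solve A·x = −loads:
  F[0-1] = +773.6901 N (tension)
  F[0-2] = +1854.4434 N (tension)
  F[1-2] = -905.1434 N (compression)
  F[1-3] = +606.1112 N (tension)
  F[2-3] = +900.1792 N (tension)
  F[2-4] = +1203.7789 N (tension)
  F[3-4] = -843.4744 N (compression)
  F[3-5] = +1280.0969 N (tension)
  F[4-5] = +850.8289 N (tension)
  F[4-6] = +455.0992 N (tension)
  F[5-6] = -1197.5686 N (compression)
  Rx@0 = -2117.4500 N
  Ry@0 = -727.6152 N
  Ry@6 = +1107.7252 N

773.690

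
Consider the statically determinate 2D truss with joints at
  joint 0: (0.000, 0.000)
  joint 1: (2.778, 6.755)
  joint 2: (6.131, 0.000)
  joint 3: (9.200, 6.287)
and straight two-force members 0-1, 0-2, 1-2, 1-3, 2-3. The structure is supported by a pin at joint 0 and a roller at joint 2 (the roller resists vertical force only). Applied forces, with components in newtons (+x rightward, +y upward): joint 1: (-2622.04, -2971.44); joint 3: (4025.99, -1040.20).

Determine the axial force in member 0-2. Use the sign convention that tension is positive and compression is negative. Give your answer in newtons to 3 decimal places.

1348.366

N=4 nodes, M=5 members, R=3 reactions → 2N=8, M+R=8
member 0 (0-1): L=7.3039, (cx,cy)=(0.3803,0.9248)
member 1 (0-2): L=6.1310, (cx,cy)=(1.0000,0.0000)
member 2 (1-2): L=7.5414, (cx,cy)=(0.4446,-0.8957)
member 3 (1-3): L=6.4390, (cx,cy)=(0.9974,-0.0727)
member 4 (2-3): L=6.9961, (cx,cy)=(0.4387,0.8986)
solve A·x = −loads:
  F[0-1] = +146.1413 N (tension)
  F[0-2] = +1348.3661 N (tension)
  F[1-2] = -3824.4463 N (compression)
  F[1-3] = +4389.6312 N (tension)
  F[2-3] = -802.4893 N (compression)
  Rx@0 = -1403.9500 N
  Ry@0 = -135.1581 N
  Ry@2 = +4146.7981 N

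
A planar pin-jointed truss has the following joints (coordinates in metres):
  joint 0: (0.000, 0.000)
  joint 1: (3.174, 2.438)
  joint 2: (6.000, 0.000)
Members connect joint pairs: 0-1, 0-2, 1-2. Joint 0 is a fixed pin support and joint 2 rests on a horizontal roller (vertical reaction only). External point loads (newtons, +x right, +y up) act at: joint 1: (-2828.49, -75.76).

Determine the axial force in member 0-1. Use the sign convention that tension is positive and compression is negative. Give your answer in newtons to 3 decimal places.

N=3 nodes, M=3 members, R=3 reactions → 2N=6, M+R=6
member 0 (0-1): L=4.0023, (cx,cy)=(0.7931,0.6092)
member 1 (0-2): L=6.0000, (cx,cy)=(1.0000,0.0000)
member 2 (1-2): L=3.7323, (cx,cy)=(0.7572,-0.6532)
solve A·x = −loads:
  F[0-1] = -1945.3052 N (compression)
  F[0-2] = -1285.7636 N (compression)
  F[1-2] = +1698.1123 N (tension)
  Rx@0 = +2828.4900 N
  Ry@0 = +1184.9927 N
  Ry@2 = -1109.2327 N

-1945.305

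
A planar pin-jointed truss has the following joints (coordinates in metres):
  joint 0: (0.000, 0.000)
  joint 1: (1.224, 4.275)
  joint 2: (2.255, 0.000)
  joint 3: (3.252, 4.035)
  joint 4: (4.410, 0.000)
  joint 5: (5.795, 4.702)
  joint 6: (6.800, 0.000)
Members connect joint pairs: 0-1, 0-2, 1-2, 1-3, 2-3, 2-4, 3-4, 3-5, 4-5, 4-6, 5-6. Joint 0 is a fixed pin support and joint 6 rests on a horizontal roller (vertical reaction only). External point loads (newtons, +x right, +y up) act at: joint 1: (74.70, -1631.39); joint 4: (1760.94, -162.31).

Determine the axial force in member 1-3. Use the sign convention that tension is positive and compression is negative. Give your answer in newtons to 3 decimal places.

-406.557

N=7 nodes, M=11 members, R=3 reactions → 2N=14, M+R=14
member 0 (0-1): L=4.4468, (cx,cy)=(0.2753,0.9614)
member 1 (0-2): L=2.2550, (cx,cy)=(1.0000,0.0000)
member 2 (1-2): L=4.3976, (cx,cy)=(0.2344,-0.9721)
member 3 (1-3): L=2.0422, (cx,cy)=(0.9931,-0.1175)
member 4 (2-3): L=4.1563, (cx,cy)=(0.2399,0.9708)
member 5 (2-4): L=2.1550, (cx,cy)=(1.0000,0.0000)
member 6 (3-4): L=4.1979, (cx,cy)=(0.2759,-0.9612)
member 7 (3-5): L=2.6290, (cx,cy)=(0.9673,0.2537)
member 8 (4-5): L=4.9017, (cx,cy)=(0.2826,0.9593)
member 9 (4-6): L=2.3900, (cx,cy)=(1.0000,0.0000)
member 10 (5-6): L=4.8082, (cx,cy)=(0.2090,-0.9779)
solve A·x = −loads:
  F[0-1] = -1401.9820 N (compression)
  F[0-2] = +2221.5435 N (tension)
  F[1-2] = -242.5454 N (compression)
  F[1-3] = -406.5567 N (compression)
  F[2-3] = +242.8764 N (tension)
  F[2-4] = +2106.4196 N (tension)
  F[3-4] = -362.0332 N (compression)
  F[3-5] = -253.9193 N (compression)
  F[4-5] = +531.9732 N (tension)
  F[4-6] = +95.3008 N (tension)
  F[5-6] = -455.9461 N (compression)
  Rx@0 = -1835.6400 N
  Ry@0 = +1347.8249 N
  Ry@6 = +445.8751 N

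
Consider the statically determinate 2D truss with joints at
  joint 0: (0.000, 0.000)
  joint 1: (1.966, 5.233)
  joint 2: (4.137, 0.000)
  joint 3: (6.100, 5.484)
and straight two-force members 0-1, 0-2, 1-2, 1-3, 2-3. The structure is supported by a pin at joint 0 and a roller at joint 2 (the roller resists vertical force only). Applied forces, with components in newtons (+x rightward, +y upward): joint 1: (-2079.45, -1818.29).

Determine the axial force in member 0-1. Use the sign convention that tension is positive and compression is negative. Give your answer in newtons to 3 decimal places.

N=4 nodes, M=5 members, R=3 reactions → 2N=8, M+R=8
member 0 (0-1): L=5.5901, (cx,cy)=(0.3517,0.9361)
member 1 (0-2): L=4.1370, (cx,cy)=(1.0000,0.0000)
member 2 (1-2): L=5.6655, (cx,cy)=(0.3832,-0.9237)
member 3 (1-3): L=4.1416, (cx,cy)=(0.9982,0.0606)
member 4 (2-3): L=5.8247, (cx,cy)=(0.3370,0.9415)
solve A·x = −loads:
  F[0-1] = -3829.1701 N (compression)
  F[0-2] = -732.7619 N (compression)
  F[1-2] = +1912.2245 N (tension)
  F[1-3] = +0.0000 N (tension)
  F[2-3] = -0.0000 N (compression)
  Rx@0 = +2079.4500 N
  Ry@0 = +3584.5466 N
  Ry@2 = -1766.2566 N

-3829.170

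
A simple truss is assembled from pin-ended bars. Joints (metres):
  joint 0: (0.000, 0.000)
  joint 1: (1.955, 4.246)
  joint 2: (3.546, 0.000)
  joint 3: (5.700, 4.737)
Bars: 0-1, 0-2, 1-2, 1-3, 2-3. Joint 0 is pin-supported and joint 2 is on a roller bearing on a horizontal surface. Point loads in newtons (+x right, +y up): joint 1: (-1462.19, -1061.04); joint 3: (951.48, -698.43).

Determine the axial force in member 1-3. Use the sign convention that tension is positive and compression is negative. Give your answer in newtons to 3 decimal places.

1361.073

N=4 nodes, M=5 members, R=3 reactions → 2N=8, M+R=8
member 0 (0-1): L=4.6745, (cx,cy)=(0.4182,0.9083)
member 1 (0-2): L=3.5460, (cx,cy)=(1.0000,0.0000)
member 2 (1-2): L=4.5343, (cx,cy)=(0.3509,-0.9364)
member 3 (1-3): L=3.7770, (cx,cy)=(0.9915,0.1300)
member 4 (2-3): L=5.2037, (cx,cy)=(0.4139,0.9103)
solve A·x = −loads:
  F[0-1] = -585.2244 N (compression)
  F[0-2] = -265.9513 N (compression)
  F[1-2] = -376.4585 N (compression)
  F[1-3] = +1361.0730 N (tension)
  F[2-3] = -961.6133 N (compression)
  Rx@0 = +510.7100 N
  Ry@0 = +531.5833 N
  Ry@2 = +1227.8867 N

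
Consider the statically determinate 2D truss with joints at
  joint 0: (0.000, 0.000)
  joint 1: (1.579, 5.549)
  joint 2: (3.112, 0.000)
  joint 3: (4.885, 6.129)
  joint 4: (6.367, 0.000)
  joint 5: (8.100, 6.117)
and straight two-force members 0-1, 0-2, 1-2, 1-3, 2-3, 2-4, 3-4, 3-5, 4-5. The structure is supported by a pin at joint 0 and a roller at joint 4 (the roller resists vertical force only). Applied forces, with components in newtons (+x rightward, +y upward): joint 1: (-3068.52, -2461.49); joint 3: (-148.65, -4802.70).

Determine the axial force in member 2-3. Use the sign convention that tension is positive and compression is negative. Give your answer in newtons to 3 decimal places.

N=6 nodes, M=9 members, R=3 reactions → 2N=12, M+R=12
member 0 (0-1): L=5.7693, (cx,cy)=(0.2737,0.9618)
member 1 (0-2): L=3.1120, (cx,cy)=(1.0000,0.0000)
member 2 (1-2): L=5.7569, (cx,cy)=(0.2663,-0.9639)
member 3 (1-3): L=3.3565, (cx,cy)=(0.9850,0.1728)
member 4 (2-3): L=6.3803, (cx,cy)=(0.2779,0.9606)
member 5 (2-4): L=3.2550, (cx,cy)=(1.0000,0.0000)
member 6 (3-4): L=6.3056, (cx,cy)=(0.2350,-0.9720)
member 7 (3-5): L=3.2150, (cx,cy)=(1.0000,-0.0037)
member 8 (4-5): L=6.3577, (cx,cy)=(0.2726,0.9621)
solve A·x = −loads:
  F[0-1] = -6016.0270 N (compression)
  F[0-2] = -1570.6388 N (compression)
  F[1-2] = +3536.7765 N (tension)
  F[1-3] = +487.5114 N (tension)
  F[2-3] = -3548.8488 N (compression)
  F[2-4] = +357.3505 N (tension)
  F[3-4] = -1520.4587 N (compression)
  F[3-5] = +0.0000 N (tension)
  F[4-5] = -0.0000 N (compression)
  Rx@0 = +3217.1700 N
  Ry@0 = +5786.3215 N
  Ry@4 = +1477.8685 N

-3548.849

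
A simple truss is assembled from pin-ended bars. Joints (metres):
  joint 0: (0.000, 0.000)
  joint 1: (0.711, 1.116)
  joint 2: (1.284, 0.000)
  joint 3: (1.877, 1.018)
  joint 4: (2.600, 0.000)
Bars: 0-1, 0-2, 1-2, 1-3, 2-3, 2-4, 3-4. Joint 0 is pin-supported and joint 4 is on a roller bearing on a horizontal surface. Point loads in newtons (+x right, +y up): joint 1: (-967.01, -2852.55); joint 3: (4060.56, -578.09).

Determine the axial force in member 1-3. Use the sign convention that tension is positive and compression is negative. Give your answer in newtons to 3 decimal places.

1273.061

N=5 nodes, M=7 members, R=3 reactions → 2N=10, M+R=10
member 0 (0-1): L=1.3232, (cx,cy)=(0.5373,0.8434)
member 1 (0-2): L=1.2840, (cx,cy)=(1.0000,0.0000)
member 2 (1-2): L=1.2545, (cx,cy)=(0.4568,-0.8896)
member 3 (1-3): L=1.1701, (cx,cy)=(0.9965,-0.0838)
member 4 (2-3): L=1.1781, (cx,cy)=(0.5033,0.8641)
member 5 (2-4): L=1.3160, (cx,cy)=(1.0000,0.0000)
member 6 (3-4): L=1.2486, (cx,cy)=(0.5790,-0.8153)
solve A·x = −loads:
  F[0-1] = -1255.0027 N (compression)
  F[0-2] = +3767.8824 N (tension)
  F[1-2] = -2136.6242 N (compression)
  F[1-3] = +1273.0611 N (tension)
  F[2-3] = +2199.6945 N (tension)
  F[2-4] = +1684.7705 N (tension)
  F[3-4] = -2909.5974 N (compression)
  Rx@0 = -3093.5500 N
  Ry@0 = +1058.4458 N
  Ry@4 = +2372.1942 N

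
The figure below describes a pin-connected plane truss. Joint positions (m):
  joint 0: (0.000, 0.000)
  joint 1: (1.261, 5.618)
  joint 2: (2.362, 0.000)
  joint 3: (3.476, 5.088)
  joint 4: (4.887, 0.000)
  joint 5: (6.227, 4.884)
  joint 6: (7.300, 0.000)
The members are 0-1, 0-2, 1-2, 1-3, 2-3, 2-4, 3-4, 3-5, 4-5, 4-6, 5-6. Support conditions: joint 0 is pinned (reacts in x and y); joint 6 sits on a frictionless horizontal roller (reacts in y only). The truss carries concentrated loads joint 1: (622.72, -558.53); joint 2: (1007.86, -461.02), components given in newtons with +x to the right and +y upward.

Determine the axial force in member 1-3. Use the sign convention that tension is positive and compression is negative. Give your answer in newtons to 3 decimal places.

N=7 nodes, M=11 members, R=3 reactions → 2N=14, M+R=14
member 0 (0-1): L=5.7578, (cx,cy)=(0.2190,0.9757)
member 1 (0-2): L=2.3620, (cx,cy)=(1.0000,0.0000)
member 2 (1-2): L=5.7249, (cx,cy)=(0.1923,-0.9813)
member 3 (1-3): L=2.2775, (cx,cy)=(0.9725,-0.2327)
member 4 (2-3): L=5.2085, (cx,cy)=(0.2139,0.9769)
member 5 (2-4): L=2.5250, (cx,cy)=(1.0000,0.0000)
member 6 (3-4): L=5.2800, (cx,cy)=(0.2672,-0.9636)
member 7 (3-5): L=2.7586, (cx,cy)=(0.9973,-0.0740)
member 8 (4-5): L=5.0645, (cx,cy)=(0.2646,0.9644)
member 9 (4-6): L=2.4130, (cx,cy)=(1.0000,0.0000)
member 10 (5-6): L=5.0005, (cx,cy)=(0.2146,-0.9767)
solve A·x = −loads:
  F[0-1] = -301.9943 N (compression)
  F[0-2] = +1696.7192 N (tension)
  F[1-2] = -105.8880 N (compression)
  F[1-3] = -687.3655 N (compression)
  F[2-3] = +578.3135 N (tension)
  F[2-4] = +544.8052 N (tension)
  F[3-4] = -725.2345 N (compression)
  F[3-5] = -351.9619 N (compression)
  F[4-5] = +724.6855 N (tension)
  F[4-6] = +159.2555 N (tension)
  F[5-6] = -742.1750 N (compression)
  Rx@0 = -1630.5800 N
  Ry@0 = +294.6628 N
  Ry@6 = +724.8872 N

-687.366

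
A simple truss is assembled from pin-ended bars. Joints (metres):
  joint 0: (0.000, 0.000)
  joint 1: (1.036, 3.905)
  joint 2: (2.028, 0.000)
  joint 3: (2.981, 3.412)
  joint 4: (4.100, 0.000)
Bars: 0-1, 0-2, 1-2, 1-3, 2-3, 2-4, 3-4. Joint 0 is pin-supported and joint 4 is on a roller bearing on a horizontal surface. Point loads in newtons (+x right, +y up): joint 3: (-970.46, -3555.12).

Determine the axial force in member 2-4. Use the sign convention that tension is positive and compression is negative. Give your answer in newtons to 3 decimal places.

582.857

N=5 nodes, M=7 members, R=3 reactions → 2N=10, M+R=10
member 0 (0-1): L=4.0401, (cx,cy)=(0.2564,0.9666)
member 1 (0-2): L=2.0280, (cx,cy)=(1.0000,0.0000)
member 2 (1-2): L=4.0290, (cx,cy)=(0.2462,-0.9692)
member 3 (1-3): L=2.0065, (cx,cy)=(0.9693,-0.2457)
member 4 (2-3): L=3.5426, (cx,cy)=(0.2690,0.9631)
member 5 (2-4): L=2.0720, (cx,cy)=(1.0000,0.0000)
member 6 (3-4): L=3.5908, (cx,cy)=(0.3116,-0.9502)
solve A·x = −loads:
  F[0-1] = -1839.4042 N (compression)
  F[0-2] = -498.7816 N (compression)
  F[1-2] = +2092.4564 N (tension)
  F[1-3] = -1018.0768 N (compression)
  F[2-3] = -2105.6632 N (compression)
  F[2-4] = +582.8574 N (tension)
  F[3-4] = -1870.3568 N (compression)
  Rx@0 = +970.4600 N
  Ry@0 = +1777.8997 N
  Ry@4 = +1777.2203 N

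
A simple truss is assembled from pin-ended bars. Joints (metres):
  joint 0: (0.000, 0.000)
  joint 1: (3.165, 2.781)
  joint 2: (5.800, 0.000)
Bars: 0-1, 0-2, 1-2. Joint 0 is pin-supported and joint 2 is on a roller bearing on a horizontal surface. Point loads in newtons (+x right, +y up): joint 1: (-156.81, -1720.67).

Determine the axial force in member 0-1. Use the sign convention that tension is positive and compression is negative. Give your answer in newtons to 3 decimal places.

N=3 nodes, M=3 members, R=3 reactions → 2N=6, M+R=6
member 0 (0-1): L=4.2132, (cx,cy)=(0.7512,0.6601)
member 1 (0-2): L=5.8000, (cx,cy)=(1.0000,0.0000)
member 2 (1-2): L=3.8311, (cx,cy)=(0.6878,-0.7259)
solve A·x = −loads:
  F[0-1] = -1298.2126 N (compression)
  F[0-2] = +818.4173 N (tension)
  F[1-2] = -1189.9140 N (compression)
  Rx@0 = +156.8100 N
  Ry@0 = +856.9059 N
  Ry@2 = +863.7641 N

-1298.213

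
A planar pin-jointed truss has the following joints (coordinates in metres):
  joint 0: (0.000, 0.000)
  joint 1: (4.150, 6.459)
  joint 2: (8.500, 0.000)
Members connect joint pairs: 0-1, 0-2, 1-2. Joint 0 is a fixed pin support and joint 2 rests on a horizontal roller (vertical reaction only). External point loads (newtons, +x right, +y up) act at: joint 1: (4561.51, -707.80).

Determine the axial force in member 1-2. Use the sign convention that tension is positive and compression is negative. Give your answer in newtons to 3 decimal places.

N=3 nodes, M=3 members, R=3 reactions → 2N=6, M+R=6
member 0 (0-1): L=7.6773, (cx,cy)=(0.5406,0.8413)
member 1 (0-2): L=8.5000, (cx,cy)=(1.0000,0.0000)
member 2 (1-2): L=7.7872, (cx,cy)=(0.5586,-0.8294)
solve A·x = −loads:
  F[0-1] = +3689.4667 N (tension)
  F[0-2] = +2567.1559 N (tension)
  F[1-2] = -4595.6486 N (compression)
  Rx@0 = -4561.5100 N
  Ry@0 = -3103.9839 N
  Ry@2 = +3811.7839 N

-4595.649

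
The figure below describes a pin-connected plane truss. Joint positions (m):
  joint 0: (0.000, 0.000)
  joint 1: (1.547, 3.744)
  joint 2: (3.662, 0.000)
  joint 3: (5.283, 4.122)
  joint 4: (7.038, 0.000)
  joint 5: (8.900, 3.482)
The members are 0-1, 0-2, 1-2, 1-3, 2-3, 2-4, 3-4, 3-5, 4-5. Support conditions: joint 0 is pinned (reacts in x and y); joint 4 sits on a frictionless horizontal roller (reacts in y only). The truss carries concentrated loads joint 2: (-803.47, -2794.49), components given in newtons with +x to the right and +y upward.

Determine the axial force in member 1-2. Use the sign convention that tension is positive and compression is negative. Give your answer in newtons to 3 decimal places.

1395.442

N=6 nodes, M=9 members, R=3 reactions → 2N=12, M+R=12
member 0 (0-1): L=4.0510, (cx,cy)=(0.3819,0.9242)
member 1 (0-2): L=3.6620, (cx,cy)=(1.0000,0.0000)
member 2 (1-2): L=4.3001, (cx,cy)=(0.4919,-0.8707)
member 3 (1-3): L=3.7551, (cx,cy)=(0.9949,0.1007)
member 4 (2-3): L=4.4293, (cx,cy)=(0.3660,0.9306)
member 5 (2-4): L=3.3760, (cx,cy)=(1.0000,0.0000)
member 6 (3-4): L=4.4801, (cx,cy)=(0.3917,-0.9201)
member 7 (3-5): L=3.6732, (cx,cy)=(0.9847,-0.1742)
member 8 (4-5): L=3.9486, (cx,cy)=(0.4716,0.8818)
solve A·x = −loads:
  F[0-1] = -1450.3875 N (compression)
  F[0-2] = -249.5970 N (compression)
  F[1-2] = +1395.4419 N (tension)
  F[1-3] = -1246.5534 N (compression)
  F[2-3] = +1697.2536 N (tension)
  F[2-4] = +619.0714 N (tension)
  F[3-4] = -1580.3278 N (compression)
  F[3-5] = -0.0000 N (tension)
  F[4-5] = -0.0000 N (tension)
  Rx@0 = +803.4700 N
  Ry@0 = +1340.4658 N
  Ry@4 = +1454.0242 N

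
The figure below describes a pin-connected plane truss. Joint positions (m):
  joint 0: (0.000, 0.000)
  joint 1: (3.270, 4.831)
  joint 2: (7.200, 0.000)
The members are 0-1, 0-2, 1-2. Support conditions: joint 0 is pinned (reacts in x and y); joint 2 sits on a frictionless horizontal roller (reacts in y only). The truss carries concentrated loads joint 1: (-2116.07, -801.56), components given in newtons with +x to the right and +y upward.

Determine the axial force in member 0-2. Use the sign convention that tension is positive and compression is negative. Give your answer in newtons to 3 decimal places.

N=3 nodes, M=3 members, R=3 reactions → 2N=6, M+R=6
member 0 (0-1): L=5.8336, (cx,cy)=(0.5605,0.8281)
member 1 (0-2): L=7.2000, (cx,cy)=(1.0000,0.0000)
member 2 (1-2): L=6.2276, (cx,cy)=(0.6311,-0.7757)
solve A·x = −loads:
  F[0-1] = -2242.8241 N (compression)
  F[0-2] = -858.8749 N (compression)
  F[1-2] = +1361.0079 N (tension)
  Rx@0 = +2116.0700 N
  Ry@0 = +1857.3424 N
  Ry@2 = -1055.7824 N

-858.875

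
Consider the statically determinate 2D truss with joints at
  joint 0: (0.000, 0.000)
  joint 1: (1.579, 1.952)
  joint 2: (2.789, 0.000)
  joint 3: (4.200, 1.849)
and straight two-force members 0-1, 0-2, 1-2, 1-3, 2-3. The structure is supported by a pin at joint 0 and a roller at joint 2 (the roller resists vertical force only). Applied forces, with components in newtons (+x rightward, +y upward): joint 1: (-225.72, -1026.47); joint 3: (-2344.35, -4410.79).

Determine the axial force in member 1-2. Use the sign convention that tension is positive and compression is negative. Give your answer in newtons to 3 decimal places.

-1340.565

N=4 nodes, M=5 members, R=3 reactions → 2N=8, M+R=8
member 0 (0-1): L=2.5107, (cx,cy)=(0.6289,0.7775)
member 1 (0-2): L=2.7890, (cx,cy)=(1.0000,0.0000)
member 2 (1-2): L=2.2966, (cx,cy)=(0.5269,-0.8499)
member 3 (1-3): L=2.6230, (cx,cy)=(0.9992,-0.0393)
member 4 (2-3): L=2.3259, (cx,cy)=(0.6067,0.7950)
solve A·x = −loads:
  F[0-1] = +95.1342 N (tension)
  F[0-2] = -2629.9010 N (compression)
  F[1-2] = -1340.5646 N (compression)
  F[1-3] = +992.6121 N (tension)
  F[2-3] = -5499.3592 N (compression)
  Rx@0 = +2570.0700 N
  Ry@0 = -73.9646 N
  Ry@2 = +5511.2246 N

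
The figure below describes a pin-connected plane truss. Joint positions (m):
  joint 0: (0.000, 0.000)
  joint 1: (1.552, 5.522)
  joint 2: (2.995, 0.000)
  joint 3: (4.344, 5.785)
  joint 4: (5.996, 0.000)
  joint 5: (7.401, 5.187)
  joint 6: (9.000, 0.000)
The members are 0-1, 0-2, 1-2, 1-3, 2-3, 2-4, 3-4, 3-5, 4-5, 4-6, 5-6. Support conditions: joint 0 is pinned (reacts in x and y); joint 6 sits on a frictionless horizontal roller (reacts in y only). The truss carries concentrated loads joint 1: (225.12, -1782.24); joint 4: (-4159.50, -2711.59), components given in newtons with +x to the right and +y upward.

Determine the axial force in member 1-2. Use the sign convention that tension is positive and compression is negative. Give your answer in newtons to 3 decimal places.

382.365

N=7 nodes, M=11 members, R=3 reactions → 2N=14, M+R=14
member 0 (0-1): L=5.7360, (cx,cy)=(0.2706,0.9627)
member 1 (0-2): L=2.9950, (cx,cy)=(1.0000,0.0000)
member 2 (1-2): L=5.7074, (cx,cy)=(0.2528,-0.9675)
member 3 (1-3): L=2.8044, (cx,cy)=(0.9956,0.0938)
member 4 (2-3): L=5.9402, (cx,cy)=(0.2271,0.9739)
member 5 (2-4): L=3.0010, (cx,cy)=(1.0000,0.0000)
member 6 (3-4): L=6.0163, (cx,cy)=(0.2746,-0.9616)
member 7 (3-5): L=3.1149, (cx,cy)=(0.9814,-0.1920)
member 8 (4-5): L=5.3739, (cx,cy)=(0.2614,0.9652)
member 9 (4-6): L=3.0040, (cx,cy)=(1.0000,0.0000)
member 10 (5-6): L=5.4279, (cx,cy)=(0.2946,-0.9556)
solve A·x = −loads:
  F[0-1] = -2328.7102 N (compression)
  F[0-2] = -3304.2918 N (compression)
  F[1-2] = +382.3651 N (tension)
  F[1-3] = -956.0948 N (compression)
  F[2-3] = -379.8675 N (compression)
  F[2-4] = -3121.3524 N (compression)
  F[3-4] = +729.9536 N (tension)
  F[3-5] = -1262.0604 N (compression)
  F[4-5] = +2082.1157 N (tension)
  F[4-6] = +694.2202 N (tension)
  F[5-6] = -2356.5583 N (compression)
  Rx@0 = +3934.3800 N
  Ry@0 = +2241.8475 N
  Ry@6 = +2251.9825 N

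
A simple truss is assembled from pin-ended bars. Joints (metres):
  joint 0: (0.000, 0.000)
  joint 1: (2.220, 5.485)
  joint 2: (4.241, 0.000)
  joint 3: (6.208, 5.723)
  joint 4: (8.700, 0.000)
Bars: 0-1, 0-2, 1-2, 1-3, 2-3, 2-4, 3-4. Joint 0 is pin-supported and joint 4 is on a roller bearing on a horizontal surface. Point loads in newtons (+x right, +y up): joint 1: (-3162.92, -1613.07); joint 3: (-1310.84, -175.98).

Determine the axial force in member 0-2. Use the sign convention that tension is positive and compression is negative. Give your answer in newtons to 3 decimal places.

-2810.985

N=5 nodes, M=7 members, R=3 reactions → 2N=10, M+R=10
member 0 (0-1): L=5.9172, (cx,cy)=(0.3752,0.9270)
member 1 (0-2): L=4.2410, (cx,cy)=(1.0000,0.0000)
member 2 (1-2): L=5.8455, (cx,cy)=(0.3457,-0.9383)
member 3 (1-3): L=3.9951, (cx,cy)=(0.9982,0.0596)
member 4 (2-3): L=6.0516, (cx,cy)=(0.3250,0.9457)
member 5 (2-4): L=4.4590, (cx,cy)=(1.0000,0.0000)
member 6 (3-4): L=6.2420, (cx,cy)=(0.3992,-0.9169)
solve A·x = −loads:
  F[0-1] = -4431.9918 N (compression)
  F[0-2] = -2810.9854 N (compression)
  F[1-2] = +2695.3118 N (tension)
  F[1-3] = +569.2873 N (tension)
  F[2-3] = -2674.3084 N (compression)
  F[2-4] = -1009.8638 N (compression)
  F[3-4] = +2529.5298 N (tension)
  Rx@0 = +4473.7600 N
  Ry@0 = +4108.2516 N
  Ry@4 = -2319.2016 N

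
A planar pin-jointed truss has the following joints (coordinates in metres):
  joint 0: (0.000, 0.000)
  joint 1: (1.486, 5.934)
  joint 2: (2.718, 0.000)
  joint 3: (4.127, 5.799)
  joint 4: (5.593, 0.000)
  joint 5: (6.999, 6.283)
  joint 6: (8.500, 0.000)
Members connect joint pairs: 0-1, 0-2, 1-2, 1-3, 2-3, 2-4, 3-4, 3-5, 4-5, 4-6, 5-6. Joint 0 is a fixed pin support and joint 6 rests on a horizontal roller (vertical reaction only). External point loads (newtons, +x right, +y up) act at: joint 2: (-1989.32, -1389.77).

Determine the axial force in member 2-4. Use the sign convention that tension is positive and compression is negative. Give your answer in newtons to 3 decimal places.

335.120

N=7 nodes, M=11 members, R=3 reactions → 2N=14, M+R=14
member 0 (0-1): L=6.1172, (cx,cy)=(0.2429,0.9700)
member 1 (0-2): L=2.7180, (cx,cy)=(1.0000,0.0000)
member 2 (1-2): L=6.0605, (cx,cy)=(0.2033,-0.9791)
member 3 (1-3): L=2.6444, (cx,cy)=(0.9987,-0.0511)
member 4 (2-3): L=5.9677, (cx,cy)=(0.2361,0.9717)
member 5 (2-4): L=2.8750, (cx,cy)=(1.0000,0.0000)
member 6 (3-4): L=5.9814, (cx,cy)=(0.2451,-0.9695)
member 7 (3-5): L=2.9125, (cx,cy)=(0.9861,0.1662)
member 8 (4-5): L=6.4384, (cx,cy)=(0.2184,0.9759)
member 9 (4-6): L=2.9070, (cx,cy)=(1.0000,0.0000)
member 10 (5-6): L=6.4598, (cx,cy)=(0.2324,-0.9726)
solve A·x = −loads:
  F[0-1] = -974.5624 N (compression)
  F[0-2] = -1752.5791 N (compression)
  F[1-2] = +988.3797 N (tension)
  F[1-3] = -438.2323 N (compression)
  F[2-3] = +434.3062 N (tension)
  F[2-4] = +335.1196 N (tension)
  F[3-4] = -495.5215 N (compression)
  F[3-5] = -216.6843 N (compression)
  F[4-5] = +492.2898 N (tension)
  F[4-6] = +106.1664 N (tension)
  F[5-6] = -456.9049 N (compression)
  Rx@0 = +1989.3200 N
  Ry@0 = +945.3706 N
  Ry@6 = +444.3994 N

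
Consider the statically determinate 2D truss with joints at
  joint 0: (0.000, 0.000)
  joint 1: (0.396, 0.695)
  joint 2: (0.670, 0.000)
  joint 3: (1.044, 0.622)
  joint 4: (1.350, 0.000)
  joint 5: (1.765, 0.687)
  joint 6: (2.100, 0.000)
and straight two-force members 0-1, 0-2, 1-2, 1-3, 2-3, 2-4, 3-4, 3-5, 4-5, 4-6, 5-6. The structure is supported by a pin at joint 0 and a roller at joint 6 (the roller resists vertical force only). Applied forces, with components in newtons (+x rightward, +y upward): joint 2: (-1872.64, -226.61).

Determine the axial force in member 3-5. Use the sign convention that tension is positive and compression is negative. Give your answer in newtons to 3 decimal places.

N=7 nodes, M=11 members, R=3 reactions → 2N=14, M+R=14
member 0 (0-1): L=0.7999, (cx,cy)=(0.4951,0.8689)
member 1 (0-2): L=0.6700, (cx,cy)=(1.0000,0.0000)
member 2 (1-2): L=0.7471, (cx,cy)=(0.3668,-0.9303)
member 3 (1-3): L=0.6521, (cx,cy)=(0.9937,-0.1119)
member 4 (2-3): L=0.7258, (cx,cy)=(0.5153,0.8570)
member 5 (2-4): L=0.6800, (cx,cy)=(1.0000,0.0000)
member 6 (3-4): L=0.6932, (cx,cy)=(0.4414,-0.8973)
member 7 (3-5): L=0.7239, (cx,cy)=(0.9960,0.0898)
member 8 (4-5): L=0.8026, (cx,cy)=(0.5171,0.8560)
member 9 (4-6): L=0.7500, (cx,cy)=(1.0000,0.0000)
member 10 (5-6): L=0.7643, (cx,cy)=(0.4383,-0.8988)
solve A·x = −loads:
  F[0-1] = -177.6017 N (compression)
  F[0-2] = -1784.7163 N (compression)
  F[1-2] = +184.7209 N (tension)
  F[1-3] = -156.6586 N (compression)
  F[2-3] = +63.8992 N (tension)
  F[2-4] = +122.7462 N (tension)
  F[3-4] = -88.9618 N (compression)
  F[3-5] = -83.8140 N (compression)
  F[4-5] = +93.2588 N (tension)
  F[4-6] = +35.2552 N (tension)
  F[5-6] = -80.4371 N (compression)
  Rx@0 = +1872.6400 N
  Ry@0 = +154.3106 N
  Ry@6 = +72.2994 N

-83.814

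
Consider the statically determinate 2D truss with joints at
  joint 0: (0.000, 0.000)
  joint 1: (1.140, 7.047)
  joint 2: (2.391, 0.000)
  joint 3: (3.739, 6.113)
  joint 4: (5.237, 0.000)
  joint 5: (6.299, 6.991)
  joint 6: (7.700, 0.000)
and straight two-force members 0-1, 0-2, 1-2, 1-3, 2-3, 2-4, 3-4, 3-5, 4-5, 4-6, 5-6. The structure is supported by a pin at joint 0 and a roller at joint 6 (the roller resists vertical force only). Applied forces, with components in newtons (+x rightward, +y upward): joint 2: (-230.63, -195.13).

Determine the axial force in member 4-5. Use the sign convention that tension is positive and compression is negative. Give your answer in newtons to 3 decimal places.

69.099

N=7 nodes, M=11 members, R=3 reactions → 2N=14, M+R=14
member 0 (0-1): L=7.1386, (cx,cy)=(0.1597,0.9872)
member 1 (0-2): L=2.3910, (cx,cy)=(1.0000,0.0000)
member 2 (1-2): L=7.1572, (cx,cy)=(0.1748,-0.9846)
member 3 (1-3): L=2.7617, (cx,cy)=(0.9411,-0.3382)
member 4 (2-3): L=6.2599, (cx,cy)=(0.2153,0.9765)
member 5 (2-4): L=2.8460, (cx,cy)=(1.0000,0.0000)
member 6 (3-4): L=6.2939, (cx,cy)=(0.2380,-0.9713)
member 7 (3-5): L=2.7064, (cx,cy)=(0.9459,0.3244)
member 8 (4-5): L=7.0712, (cx,cy)=(0.1502,0.9887)
member 9 (4-6): L=2.4630, (cx,cy)=(1.0000,0.0000)
member 10 (5-6): L=7.1300, (cx,cy)=(0.1965,-0.9805)
solve A·x = −loads:
  F[0-1] = -136.2874 N (compression)
  F[0-2] = -208.8656 N (compression)
  F[1-2] = +154.4381 N (tension)
  F[1-3] = -51.8115 N (compression)
  F[2-3] = +44.1041 N (tension)
  F[2-4] = +39.2612 N (tension)
  F[3-4] = -70.3367 N (compression)
  F[3-5] = -23.8081 N (compression)
  F[4-5] = +69.0992 N (tension)
  F[4-6] = +12.1426 N (tension)
  F[5-6] = -61.7964 N (compression)
  Rx@0 = +230.6300 N
  Ry@0 = +134.5383 N
  Ry@6 = +60.5917 N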